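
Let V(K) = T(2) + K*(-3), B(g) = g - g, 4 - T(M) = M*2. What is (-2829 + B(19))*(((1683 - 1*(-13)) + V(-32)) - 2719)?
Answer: 2622483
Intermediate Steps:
T(M) = 4 - 2*M (T(M) = 4 - M*2 = 4 - 2*M)
B(g) = 0
V(K) = -3*K (V(K) = (4 - 2*2) + K*(-3) = (4 - 4) - 3*K = 0 - 3*K = -3*K)
(-2829 + B(19))*(((1683 - 1*(-13)) + V(-32)) - 2719) = (-2829 + 0)*(((1683 - 1*(-13)) - 3*(-32)) - 2719) = -2829*(((1683 + 13) + 96) - 2719) = -2829*((1696 + 96) - 2719) = -2829*(1792 - 2719) = -2829*(-927) = 2622483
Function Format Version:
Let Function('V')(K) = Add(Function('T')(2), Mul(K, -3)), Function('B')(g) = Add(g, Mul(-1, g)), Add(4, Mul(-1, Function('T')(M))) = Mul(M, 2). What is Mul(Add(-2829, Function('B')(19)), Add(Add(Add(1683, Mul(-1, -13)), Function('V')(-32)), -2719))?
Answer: 2622483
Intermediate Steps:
Function('T')(M) = Add(4, Mul(-2, M)) (Function('T')(M) = Add(4, Mul(-1, Mul(M, 2))) = Add(4, Mul(-1, Mul(2, M))) = Add(4, Mul(-2, M)))
Function('B')(g) = 0
Function('V')(K) = Mul(-3, K) (Function('V')(K) = Add(Add(4, Mul(-2, 2)), Mul(K, -3)) = Add(Add(4, -4), Mul(-3, K)) = Add(0, Mul(-3, K)) = Mul(-3, K))
Mul(Add(-2829, Function('B')(19)), Add(Add(Add(1683, Mul(-1, -13)), Function('V')(-32)), -2719)) = Mul(Add(-2829, 0), Add(Add(Add(1683, Mul(-1, -13)), Mul(-3, -32)), -2719)) = Mul(-2829, Add(Add(Add(1683, 13), 96), -2719)) = Mul(-2829, Add(Add(1696, 96), -2719)) = Mul(-2829, Add(1792, -2719)) = Mul(-2829, -927) = 2622483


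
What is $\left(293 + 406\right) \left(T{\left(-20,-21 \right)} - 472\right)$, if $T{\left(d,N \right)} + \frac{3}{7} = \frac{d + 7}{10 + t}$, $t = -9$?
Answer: $- \frac{2375202}{7} \approx -3.3931 \cdot 10^{5}$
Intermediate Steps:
$T{\left(d,N \right)} = \frac{46}{7} + d$ ($T{\left(d,N \right)} = - \frac{3}{7} + \frac{d + 7}{10 - 9} = - \frac{3}{7} + \frac{7 + d}{1} = - \frac{3}{7} + \left(7 + d\right) 1 = - \frac{3}{7} + \left(7 + d\right) = \frac{46}{7} + d$)
$\left(293 + 406\right) \left(T{\left(-20,-21 \right)} - 472\right) = \left(293 + 406\right) \left(\left(\frac{46}{7} - 20\right) - 472\right) = 699 \left(- \frac{94}{7} - 472\right) = 699 \left(- \frac{3398}{7}\right) = - \frac{2375202}{7}$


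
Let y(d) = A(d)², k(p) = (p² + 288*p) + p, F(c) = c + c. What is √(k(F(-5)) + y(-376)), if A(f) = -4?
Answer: I*√2774 ≈ 52.669*I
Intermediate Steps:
F(c) = 2*c
k(p) = p² + 289*p
y(d) = 16 (y(d) = (-4)² = 16)
√(k(F(-5)) + y(-376)) = √((2*(-5))*(289 + 2*(-5)) + 16) = √(-10*(289 - 10) + 16) = √(-10*279 + 16) = √(-2790 + 16) = √(-2774) = I*√2774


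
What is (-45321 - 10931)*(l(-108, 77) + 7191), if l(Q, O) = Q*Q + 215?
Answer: -1072725640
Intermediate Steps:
l(Q, O) = 215 + Q² (l(Q, O) = Q² + 215 = 215 + Q²)
(-45321 - 10931)*(l(-108, 77) + 7191) = (-45321 - 10931)*((215 + (-108)²) + 7191) = -56252*((215 + 11664) + 7191) = -56252*(11879 + 7191) = -56252*19070 = -1072725640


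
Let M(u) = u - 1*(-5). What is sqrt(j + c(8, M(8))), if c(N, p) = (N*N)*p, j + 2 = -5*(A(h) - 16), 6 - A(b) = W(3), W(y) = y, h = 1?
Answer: sqrt(895) ≈ 29.917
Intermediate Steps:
M(u) = 5 + u (M(u) = u + 5 = 5 + u)
A(b) = 3 (A(b) = 6 - 1*3 = 6 - 3 = 3)
j = 63 (j = -2 - 5*(3 - 16) = -2 - 5*(-13) = -2 + 65 = 63)
c(N, p) = p*N**2 (c(N, p) = N**2*p = p*N**2)
sqrt(j + c(8, M(8))) = sqrt(63 + (5 + 8)*8**2) = sqrt(63 + 13*64) = sqrt(63 + 832) = sqrt(895)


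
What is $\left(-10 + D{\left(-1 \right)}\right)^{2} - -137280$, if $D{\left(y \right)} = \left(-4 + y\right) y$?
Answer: $137305$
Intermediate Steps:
$D{\left(y \right)} = y \left(-4 + y\right)$
$\left(-10 + D{\left(-1 \right)}\right)^{2} - -137280 = \left(-10 - \left(-4 - 1\right)\right)^{2} - -137280 = \left(-10 - -5\right)^{2} + 137280 = \left(-10 + 5\right)^{2} + 137280 = \left(-5\right)^{2} + 137280 = 25 + 137280 = 137305$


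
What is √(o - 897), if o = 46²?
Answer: √1219 ≈ 34.914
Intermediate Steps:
o = 2116
√(o - 897) = √(2116 - 897) = √1219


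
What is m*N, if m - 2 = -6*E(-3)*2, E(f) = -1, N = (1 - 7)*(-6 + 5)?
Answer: 84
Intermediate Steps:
N = 6 (N = -6*(-1) = 6)
m = 14 (m = 2 - 6*(-1)*2 = 2 + 6*2 = 2 + 12 = 14)
m*N = 14*6 = 84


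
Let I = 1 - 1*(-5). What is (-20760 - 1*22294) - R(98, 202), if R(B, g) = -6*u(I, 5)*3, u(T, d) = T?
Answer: -42946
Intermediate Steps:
I = 6 (I = 1 + 5 = 6)
R(B, g) = -108 (R(B, g) = -6*6*3 = -36*3 = -108)
(-20760 - 1*22294) - R(98, 202) = (-20760 - 1*22294) - 1*(-108) = (-20760 - 22294) + 108 = -43054 + 108 = -42946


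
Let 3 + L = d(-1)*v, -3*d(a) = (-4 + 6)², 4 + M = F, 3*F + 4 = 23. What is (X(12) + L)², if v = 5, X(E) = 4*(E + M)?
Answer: 20449/9 ≈ 2272.1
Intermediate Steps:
F = 19/3 (F = -4/3 + (⅓)*23 = -4/3 + 23/3 = 19/3 ≈ 6.3333)
M = 7/3 (M = -4 + 19/3 = 7/3 ≈ 2.3333)
X(E) = 28/3 + 4*E (X(E) = 4*(E + 7/3) = 4*(7/3 + E) = 28/3 + 4*E)
d(a) = -4/3 (d(a) = -(-4 + 6)²/3 = -⅓*2² = -⅓*4 = -4/3)
L = -29/3 (L = -3 - 4/3*5 = -3 - 20/3 = -29/3 ≈ -9.6667)
(X(12) + L)² = ((28/3 + 4*12) - 29/3)² = ((28/3 + 48) - 29/3)² = (172/3 - 29/3)² = (143/3)² = 20449/9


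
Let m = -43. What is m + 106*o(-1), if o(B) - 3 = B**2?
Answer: 381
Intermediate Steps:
o(B) = 3 + B**2
m + 106*o(-1) = -43 + 106*(3 + (-1)**2) = -43 + 106*(3 + 1) = -43 + 106*4 = -43 + 424 = 381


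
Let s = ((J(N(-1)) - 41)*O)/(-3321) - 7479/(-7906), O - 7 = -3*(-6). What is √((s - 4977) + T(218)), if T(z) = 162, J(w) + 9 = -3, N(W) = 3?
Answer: I*√40967674857235226/2917314 ≈ 69.38*I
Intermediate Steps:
O = 25 (O = 7 - 3*(-6) = 7 + 18 = 25)
J(w) = -12 (J(w) = -9 - 3 = -12)
s = 35313209/26255826 (s = ((-12 - 41)*25)/(-3321) - 7479/(-7906) = -53*25*(-1/3321) - 7479*(-1/7906) = -1325*(-1/3321) + 7479/7906 = 1325/3321 + 7479/7906 = 35313209/26255826 ≈ 1.3450)
√((s - 4977) + T(218)) = √((35313209/26255826 - 4977) + 162) = √(-130639932793/26255826 + 162) = √(-126386488981/26255826) = I*√40967674857235226/2917314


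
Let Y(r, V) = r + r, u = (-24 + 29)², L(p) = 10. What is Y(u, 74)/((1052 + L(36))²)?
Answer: 25/563922 ≈ 4.4332e-5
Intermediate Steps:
u = 25 (u = 5² = 25)
Y(r, V) = 2*r
Y(u, 74)/((1052 + L(36))²) = (2*25)/((1052 + 10)²) = 50/(1062²) = 50/1127844 = 50*(1/1127844) = 25/563922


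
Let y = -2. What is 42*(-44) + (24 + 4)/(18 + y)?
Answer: -7385/4 ≈ -1846.3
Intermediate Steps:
42*(-44) + (24 + 4)/(18 + y) = 42*(-44) + (24 + 4)/(18 - 2) = -1848 + 28/16 = -1848 + 28*(1/16) = -1848 + 7/4 = -7385/4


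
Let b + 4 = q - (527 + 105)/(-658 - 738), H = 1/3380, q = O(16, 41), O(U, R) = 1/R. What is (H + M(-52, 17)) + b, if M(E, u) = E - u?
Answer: -3507513091/48364420 ≈ -72.523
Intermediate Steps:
q = 1/41 ≈ 0.024390
H = 1/3380 ≈ 0.00029586
b = -50409/14309 (b = -4 + (1/41 - (527 + 105)/(-658 - 738)) = -4 + (1/41 - 632/(-1396)) = -4 + (1/41 - 632*(-1)/1396) = -4 + (1/41 - 1*(-158/349)) = -4 + (1/41 + 158/349) = -4 + 6827/14309 = -50409/14309 ≈ -3.5229)
(H + M(-52, 17)) + b = (1/3380 + (-52 - 1*17)) - 50409/14309 = (1/3380 + (-52 - 17)) - 50409/14309 = (1/3380 - 69) - 50409/14309 = -233219/3380 - 50409/14309 = -3507513091/48364420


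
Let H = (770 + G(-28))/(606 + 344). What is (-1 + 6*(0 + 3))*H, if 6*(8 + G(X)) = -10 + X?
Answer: 38539/2850 ≈ 13.522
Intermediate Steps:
G(X) = -29/3 + X/6 (G(X) = -8 + (-10 + X)/6 = -8 + (-5/3 + X/6) = -29/3 + X/6)
H = 2267/2850 (H = (770 + (-29/3 + (⅙)*(-28)))/(606 + 344) = (770 + (-29/3 - 14/3))/950 = (770 - 43/3)*(1/950) = (2267/3)*(1/950) = 2267/2850 ≈ 0.79544)
(-1 + 6*(0 + 3))*H = (-1 + 6*(0 + 3))*(2267/2850) = (-1 + 6*3)*(2267/2850) = (-1 + 18)*(2267/2850) = 17*(2267/2850) = 38539/2850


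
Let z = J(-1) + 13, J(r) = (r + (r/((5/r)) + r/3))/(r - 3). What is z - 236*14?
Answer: -197443/60 ≈ -3290.7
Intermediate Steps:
J(r) = (r²/5 + 4*r/3)/(-3 + r) (J(r) = (r + (r*(r/5) + r*(⅓)))/(-3 + r) = (r + (r²/5 + r/3))/(-3 + r) = (r + (r/3 + r²/5))/(-3 + r) = (r²/5 + 4*r/3)/(-3 + r))
z = 797/60 (z = (1/15)*(-1)*(20 + 3*(-1))/(-3 - 1) + 13 = (1/15)*(-1)*(20 - 3)/(-4) + 13 = (1/15)*(-1)*(-¼)*17 + 13 = 17/60 + 13 = 797/60 ≈ 13.283)
z - 236*14 = 797/60 - 236*14 = 797/60 - 59*56 = 797/60 - 3304 = -197443/60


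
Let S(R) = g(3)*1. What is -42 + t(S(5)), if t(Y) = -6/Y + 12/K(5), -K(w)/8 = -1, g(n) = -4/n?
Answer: -36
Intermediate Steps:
K(w) = 8 (K(w) = -8*(-1) = 8)
S(R) = -4/3 (S(R) = -4/3*1 = -4/3)
t(Y) = 3/2 - 6/Y (t(Y) = -6/Y + 12/8 = -6/Y + 12*(1/8) = -6/Y + 3/2 = 3/2 - 6/Y)
-42 + t(S(5)) = -42 + (3/2 - 6/(-4/3)) = -42 + (3/2 - 6*(-3/4)) = -42 + (3/2 + 9/2) = -42 + 6 = -36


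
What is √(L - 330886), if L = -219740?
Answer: I*√550626 ≈ 742.04*I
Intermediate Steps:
√(L - 330886) = √(-219740 - 330886) = √(-550626) = I*√550626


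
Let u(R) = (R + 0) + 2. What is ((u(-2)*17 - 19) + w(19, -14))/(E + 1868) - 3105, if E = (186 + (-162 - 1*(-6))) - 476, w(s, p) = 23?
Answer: -2207653/711 ≈ -3105.0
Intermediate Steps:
u(R) = 2 + R (u(R) = R + 2 = 2 + R)
E = -446 (E = (186 + (-162 + 6)) - 476 = (186 - 156) - 476 = 30 - 476 = -446)
((u(-2)*17 - 19) + w(19, -14))/(E + 1868) - 3105 = (((2 - 2)*17 - 19) + 23)/(-446 + 1868) - 3105 = ((0*17 - 19) + 23)/1422 - 3105 = ((0 - 19) + 23)*(1/1422) - 3105 = (-19 + 23)*(1/1422) - 3105 = 4*(1/1422) - 3105 = 2/711 - 3105 = -2207653/711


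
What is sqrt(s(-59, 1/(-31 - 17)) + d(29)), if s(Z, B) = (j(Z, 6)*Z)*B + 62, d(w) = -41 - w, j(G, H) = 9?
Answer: 7/4 ≈ 1.7500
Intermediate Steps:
s(Z, B) = 62 + 9*B*Z (s(Z, B) = (9*Z)*B + 62 = 9*B*Z + 62 = 62 + 9*B*Z)
sqrt(s(-59, 1/(-31 - 17)) + d(29)) = sqrt((62 + 9*(-59)/(-31 - 17)) + (-41 - 1*29)) = sqrt((62 + 9*(-59)/(-48)) + (-41 - 29)) = sqrt((62 + 9*(-1/48)*(-59)) - 70) = sqrt((62 + 177/16) - 70) = sqrt(1169/16 - 70) = sqrt(49/16) = 7/4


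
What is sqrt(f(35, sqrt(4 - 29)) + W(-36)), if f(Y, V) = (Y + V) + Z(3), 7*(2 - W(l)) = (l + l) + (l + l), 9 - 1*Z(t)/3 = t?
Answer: sqrt(3703 + 245*I)/7 ≈ 8.6979 + 0.28742*I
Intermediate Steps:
Z(t) = 27 - 3*t
W(l) = 2 - 4*l/7 (W(l) = 2 - ((l + l) + (l + l))/7 = 2 - (2*l + 2*l)/7 = 2 - 4*l/7)
f(Y, V) = 18 + V + Y (f(Y, V) = (Y + V) + (27 - 3*3) = (V + Y) + (27 - 9) = (V + Y) + 18 = 18 + V + Y)
sqrt(f(35, sqrt(4 - 29)) + W(-36)) = sqrt((18 + sqrt(4 - 29) + 35) + (2 - 4/7*(-36))) = sqrt((18 + sqrt(-25) + 35) + (2 + 144/7)) = sqrt((18 + 5*I + 35) + 158/7) = sqrt((53 + 5*I) + 158/7) = sqrt(529/7 + 5*I)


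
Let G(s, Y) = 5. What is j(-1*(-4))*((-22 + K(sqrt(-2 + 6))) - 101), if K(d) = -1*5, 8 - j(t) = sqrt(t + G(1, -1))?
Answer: -640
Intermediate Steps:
j(t) = 8 - sqrt(5 + t) (j(t) = 8 - sqrt(t + 5) = 8 - sqrt(5 + t))
K(d) = -5
j(-1*(-4))*((-22 + K(sqrt(-2 + 6))) - 101) = (8 - sqrt(5 - 1*(-4)))*((-22 - 5) - 101) = (8 - sqrt(5 + 4))*(-27 - 101) = (8 - sqrt(9))*(-128) = (8 - 1*3)*(-128) = (8 - 3)*(-128) = 5*(-128) = -640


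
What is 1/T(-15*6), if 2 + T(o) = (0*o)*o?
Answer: -1/2 ≈ -0.50000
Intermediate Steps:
T(o) = -2 (T(o) = -2 + (0*o)*o = -2 + 0*o = -2 + 0 = -2)
1/T(-15*6) = 1/(-2) = -1/2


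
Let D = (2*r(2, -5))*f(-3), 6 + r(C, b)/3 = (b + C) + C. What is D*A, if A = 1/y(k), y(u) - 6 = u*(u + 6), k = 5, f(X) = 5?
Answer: -210/61 ≈ -3.4426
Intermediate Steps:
y(u) = 6 + u*(6 + u) (y(u) = 6 + u*(u + 6) = 6 + u*(6 + u))
A = 1/61 (A = 1/(6 + 5**2 + 6*5) = 1/(6 + 25 + 30) = 1/61 ≈ 0.016393)
r(C, b) = -18 + 3*b + 6*C (r(C, b) = -18 + 3*((b + C) + C) = -18 + 3*((C + b) + C) = -18 + 3*(b + 2*C) = -18 + (3*b + 6*C) = -18 + 3*b + 6*C)
D = -210 (D = (2*(-18 + 3*(-5) + 6*2))*5 = (2*(-18 - 15 + 12))*5 = (2*(-21))*5 = -42*5 = -210)
D*A = -210*1/61 = -210/61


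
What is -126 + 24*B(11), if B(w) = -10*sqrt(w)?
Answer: -126 - 240*sqrt(11) ≈ -921.99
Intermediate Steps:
-126 + 24*B(11) = -126 + 24*(-10*sqrt(11)) = -126 - 240*sqrt(11)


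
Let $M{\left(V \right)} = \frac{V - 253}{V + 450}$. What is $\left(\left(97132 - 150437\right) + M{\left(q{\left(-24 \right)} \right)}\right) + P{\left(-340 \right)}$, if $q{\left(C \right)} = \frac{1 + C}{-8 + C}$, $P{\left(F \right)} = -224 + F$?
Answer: $- \frac{776960660}{14423} \approx -53870.0$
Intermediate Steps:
$q{\left(C \right)} = \frac{1 + C}{-8 + C}$
$M{\left(V \right)} = \frac{-253 + V}{450 + V}$
$\left(\left(97132 - 150437\right) + M{\left(q{\left(-24 \right)} \right)}\right) + P{\left(-340 \right)} = \left(\left(97132 - 150437\right) + \frac{-253 + \frac{1 - 24}{-8 - 24}}{450 + \frac{1 - 24}{-8 - 24}}\right) - 564 = \left(\left(97132 - 150437\right) + \frac{-253 + \frac{1}{-32} \left(-23\right)}{450 + \frac{1}{-32} \left(-23\right)}\right) - 564 = \left(-53305 + \frac{-253 - - \frac{23}{32}}{450 - - \frac{23}{32}}\right) - 564 = \left(-53305 + \frac{-253 + \frac{23}{32}}{450 + \frac{23}{32}}\right) - 564 = \left(-53305 + \frac{1}{\frac{14423}{32}} \left(- \frac{8073}{32}\right)\right) - 564 = \left(-53305 + \frac{32}{14423} \left(- \frac{8073}{32}\right)\right) - 564 = \left(-53305 - \frac{8073}{14423}\right) - 564 = - \frac{768826088}{14423} - 564 = - \frac{776960660}{14423}$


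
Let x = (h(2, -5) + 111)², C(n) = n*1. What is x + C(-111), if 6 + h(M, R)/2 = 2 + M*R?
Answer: 6778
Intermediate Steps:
C(n) = n
h(M, R) = -8 + 2*M*R (h(M, R) = -12 + 2*(2 + M*R) = -12 + (4 + 2*M*R) = -8 + 2*M*R)
x = 6889 (x = ((-8 + 2*2*(-5)) + 111)² = ((-8 - 20) + 111)² = (-28 + 111)² = 83² = 6889)
x + C(-111) = 6889 - 111 = 6778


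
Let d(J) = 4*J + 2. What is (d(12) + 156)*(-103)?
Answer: -21218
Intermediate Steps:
d(J) = 2 + 4*J
(d(12) + 156)*(-103) = ((2 + 4*12) + 156)*(-103) = ((2 + 48) + 156)*(-103) = (50 + 156)*(-103) = 206*(-103) = -21218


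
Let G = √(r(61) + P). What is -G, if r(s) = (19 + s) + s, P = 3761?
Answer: -√3902 ≈ -62.466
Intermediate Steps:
r(s) = 19 + 2*s
G = √3902 (G = √((19 + 2*61) + 3761) = √((19 + 122) + 3761) = √(141 + 3761) = √3902 ≈ 62.466)
-G = -√3902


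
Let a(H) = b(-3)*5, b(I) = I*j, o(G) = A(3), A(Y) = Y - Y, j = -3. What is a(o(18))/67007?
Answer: 45/67007 ≈ 0.00067157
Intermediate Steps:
A(Y) = 0
o(G) = 0
b(I) = -3*I (b(I) = I*(-3) = -3*I)
a(H) = 45 (a(H) = -3*(-3)*5 = 9*5 = 45)
a(o(18))/67007 = 45/67007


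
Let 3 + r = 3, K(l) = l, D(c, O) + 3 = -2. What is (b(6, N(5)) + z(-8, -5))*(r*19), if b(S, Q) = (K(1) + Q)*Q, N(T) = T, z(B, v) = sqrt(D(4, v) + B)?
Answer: 0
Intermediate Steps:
D(c, O) = -5 (D(c, O) = -3 - 2 = -5)
z(B, v) = sqrt(-5 + B)
r = 0 (r = -3 + 3 = 0)
b(S, Q) = Q*(1 + Q) (b(S, Q) = (1 + Q)*Q = Q*(1 + Q))
(b(6, N(5)) + z(-8, -5))*(r*19) = (5*(1 + 5) + sqrt(-5 - 8))*(0*19) = (5*6 + sqrt(-13))*0 = (30 + I*sqrt(13))*0 = 0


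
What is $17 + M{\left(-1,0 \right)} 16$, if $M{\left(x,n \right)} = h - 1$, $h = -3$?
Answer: $-47$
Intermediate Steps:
$M{\left(x,n \right)} = -4$ ($M{\left(x,n \right)} = -3 - 1 = -4$)
$17 + M{\left(-1,0 \right)} 16 = 17 - 64 = -47$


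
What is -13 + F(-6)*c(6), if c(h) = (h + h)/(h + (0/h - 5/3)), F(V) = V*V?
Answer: 1127/13 ≈ 86.692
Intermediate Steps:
F(V) = V²
c(h) = 2*h/(-5/3 + h) (c(h) = (2*h)/(h + (0 - 5*⅓)) = (2*h)/(h + (0 - 5/3)) = (2*h)/(h - 5/3) = (2*h)/(-5/3 + h) = 2*h/(-5/3 + h))
-13 + F(-6)*c(6) = -13 + (-6)²*(6*6/(-5 + 3*6)) = -13 + 36*(6*6/(-5 + 18)) = -13 + 36*(6*6/13) = -13 + 36*(6*6*(1/13)) = -13 + 36*(36/13) = -13 + 1296/13 = 1127/13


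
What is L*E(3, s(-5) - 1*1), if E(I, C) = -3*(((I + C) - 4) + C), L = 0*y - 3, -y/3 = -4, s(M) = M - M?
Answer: -27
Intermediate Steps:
s(M) = 0
y = 12 (y = -3*(-4) = 12)
L = -3 (L = 0*12 - 3 = 0 - 3 = -3)
E(I, C) = 12 - 6*C - 3*I (E(I, C) = -3*(((C + I) - 4) + C) = -3*((-4 + C + I) + C) = -3*(-4 + I + 2*C) = 12 - 6*C - 3*I)
L*E(3, s(-5) - 1*1) = -3*(12 - 6*(0 - 1*1) - 3*3) = -3*(12 - 6*(0 - 1) - 9) = -3*(12 - 6*(-1) - 9) = -3*(12 + 6 - 9) = -3*9 = -27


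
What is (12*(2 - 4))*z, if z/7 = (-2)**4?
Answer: -2688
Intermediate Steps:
z = 112 (z = 7*(-2)**4 = 7*16 = 112)
(12*(2 - 4))*z = (12*(2 - 4))*112 = (12*(-2))*112 = -24*112 = -2688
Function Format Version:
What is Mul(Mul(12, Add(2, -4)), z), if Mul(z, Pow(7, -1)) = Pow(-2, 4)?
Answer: -2688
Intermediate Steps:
z = 112 (z = Mul(7, Pow(-2, 4)) = Mul(7, 16) = 112)
Mul(Mul(12, Add(2, -4)), z) = Mul(Mul(12, Add(2, -4)), 112) = Mul(Mul(12, -2), 112) = Mul(-24, 112) = -2688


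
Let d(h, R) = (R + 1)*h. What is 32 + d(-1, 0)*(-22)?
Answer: 54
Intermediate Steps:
d(h, R) = h*(1 + R) (d(h, R) = (1 + R)*h = h*(1 + R))
32 + d(-1, 0)*(-22) = 32 - (1 + 0)*(-22) = 32 - 1*1*(-22) = 32 - 1*(-22) = 32 + 22 = 54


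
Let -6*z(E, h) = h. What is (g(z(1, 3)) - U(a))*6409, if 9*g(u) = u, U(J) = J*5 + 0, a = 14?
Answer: -8081749/18 ≈ -4.4899e+5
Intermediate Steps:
U(J) = 5*J (U(J) = 5*J + 0 = 5*J)
z(E, h) = -h/6
g(u) = u/9
(g(z(1, 3)) - U(a))*6409 = ((-⅙*3)/9 - 5*14)*6409 = ((⅑)*(-½) - 1*70)*6409 = (-1/18 - 70)*6409 = -1261/18*6409 = -8081749/18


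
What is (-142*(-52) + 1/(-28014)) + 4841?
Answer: 342471149/28014 ≈ 12225.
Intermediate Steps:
(-142*(-52) + 1/(-28014)) + 4841 = (7384 - 1/28014) + 4841 = 206855375/28014 + 4841 = 342471149/28014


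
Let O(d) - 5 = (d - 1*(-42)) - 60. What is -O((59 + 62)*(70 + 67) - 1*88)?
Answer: -16476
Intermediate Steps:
O(d) = -13 + d (O(d) = 5 + ((d - 1*(-42)) - 60) = 5 + ((d + 42) - 60) = 5 + ((42 + d) - 60) = 5 + (-18 + d) = -13 + d)
-O((59 + 62)*(70 + 67) - 1*88) = -(-13 + ((59 + 62)*(70 + 67) - 1*88)) = -(-13 + (121*137 - 88)) = -(-13 + (16577 - 88)) = -(-13 + 16489) = -1*16476 = -16476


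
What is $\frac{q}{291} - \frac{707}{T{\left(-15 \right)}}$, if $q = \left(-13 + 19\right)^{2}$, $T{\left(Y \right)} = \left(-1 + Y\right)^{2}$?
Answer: $- \frac{65507}{24832} \approx -2.638$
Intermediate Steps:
$q = 36$ ($q = 6^{2} = 36$)
$\frac{q}{291} - \frac{707}{T{\left(-15 \right)}} = \frac{36}{291} - \frac{707}{\left(-1 - 15\right)^{2}} = 36 \cdot \frac{1}{291} - \frac{707}{\left(-16\right)^{2}} = \frac{12}{97} - \frac{707}{256} = - \frac{65507}{24832}$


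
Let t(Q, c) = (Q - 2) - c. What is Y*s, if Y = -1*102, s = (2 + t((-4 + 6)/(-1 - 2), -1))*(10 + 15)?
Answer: -850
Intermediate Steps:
t(Q, c) = -2 + Q - c (t(Q, c) = (-2 + Q) - c = -2 + Q - c)
s = 25/3 (s = (2 + (-2 + (-4 + 6)/(-1 - 2) - 1*(-1)))*(10 + 15) = (2 + (-2 + 2/(-3) + 1))*25 = (2 + (-2 + 2*(-⅓) + 1))*25 = (2 + (-2 - ⅔ + 1))*25 = (2 - 5/3)*25 = (⅓)*25 = 25/3 ≈ 8.3333)
Y = -102
Y*s = -102*25/3 = -850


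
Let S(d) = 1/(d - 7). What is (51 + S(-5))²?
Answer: 373321/144 ≈ 2592.5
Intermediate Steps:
S(d) = 1/(-7 + d)
(51 + S(-5))² = (51 + 1/(-7 - 5))² = (51 + 1/(-12))² = (51 - 1/12)² = (611/12)² = 373321/144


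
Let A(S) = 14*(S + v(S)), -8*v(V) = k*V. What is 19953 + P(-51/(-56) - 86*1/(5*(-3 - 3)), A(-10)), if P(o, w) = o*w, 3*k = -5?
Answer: 2781215/144 ≈ 19314.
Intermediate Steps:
k = -5/3 (k = (⅓)*(-5) = -5/3 ≈ -1.6667)
v(V) = 5*V/24 (v(V) = -(-5)*V/24 = 5*V/24)
A(S) = 203*S/12 (A(S) = 14*(S + 5*S/24) = 14*(29*S/24) = 203*S/12)
19953 + P(-51/(-56) - 86*1/(5*(-3 - 3)), A(-10)) = 19953 + (-51/(-56) - 86*1/(5*(-3 - 3)))*((203/12)*(-10)) = 19953 + (-51*(-1/56) - 86/(5*(-6)))*(-1015/6) = 19953 + (51/56 - 86/(-30))*(-1015/6) = 19953 + (51/56 - 86*(-1/30))*(-1015/6) = 19953 + (51/56 + 43/15)*(-1015/6) = 19953 + (3173/840)*(-1015/6) = 19953 - 92017/144 = 2781215/144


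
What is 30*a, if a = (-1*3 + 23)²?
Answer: 12000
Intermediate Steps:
a = 400 (a = (-3 + 23)² = 20² = 400)
30*a = 30*400 = 12000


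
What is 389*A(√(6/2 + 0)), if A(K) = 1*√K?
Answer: 389*3^(¼) ≈ 511.95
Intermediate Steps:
A(K) = √K
389*A(√(6/2 + 0)) = 389*√(√(6/2 + 0)) = 389*√(√(6*(½) + 0)) = 389*√(√(3 + 0)) = 389*√(√3) = 389*3^(¼)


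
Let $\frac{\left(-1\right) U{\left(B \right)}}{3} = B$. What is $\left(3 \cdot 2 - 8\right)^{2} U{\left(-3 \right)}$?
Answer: $36$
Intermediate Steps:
$U{\left(B \right)} = - 3 B$
$\left(3 \cdot 2 - 8\right)^{2} U{\left(-3 \right)} = \left(3 \cdot 2 - 8\right)^{2} \left(\left(-3\right) \left(-3\right)\right) = \left(6 - 8\right)^{2} \cdot 9 = \left(-2\right)^{2} \cdot 9 = 4 \cdot 9 = 36$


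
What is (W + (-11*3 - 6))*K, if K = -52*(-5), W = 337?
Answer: 77480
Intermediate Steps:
K = 260
(W + (-11*3 - 6))*K = (337 + (-11*3 - 6))*260 = (337 + (-33 - 6))*260 = (337 - 39)*260 = 298*260 = 77480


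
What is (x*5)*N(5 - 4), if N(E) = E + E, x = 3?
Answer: 30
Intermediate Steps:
N(E) = 2*E
(x*5)*N(5 - 4) = (3*5)*(2*(5 - 4)) = 15*(2*1) = 15*2 = 30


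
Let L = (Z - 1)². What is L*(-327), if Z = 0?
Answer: -327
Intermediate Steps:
L = 1 (L = (0 - 1)² = (-1)² = 1)
L*(-327) = 1*(-327) = -327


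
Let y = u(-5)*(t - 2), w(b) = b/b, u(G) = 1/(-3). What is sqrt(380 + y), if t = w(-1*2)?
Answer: sqrt(3423)/3 ≈ 19.502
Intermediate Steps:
u(G) = -1/3
w(b) = 1
t = 1
y = 1/3 (y = -(1 - 2)/3 = -1/3*(-1) = 1/3 ≈ 0.33333)
sqrt(380 + y) = sqrt(380 + 1/3) = sqrt(1141/3) = sqrt(3423)/3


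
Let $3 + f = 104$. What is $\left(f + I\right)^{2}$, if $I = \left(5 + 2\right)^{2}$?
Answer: $22500$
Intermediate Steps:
$f = 101$ ($f = -3 + 104 = 101$)
$I = 49$ ($I = 7^{2} = 49$)
$\left(f + I\right)^{2} = \left(101 + 49\right)^{2} = 150^{2} = 22500$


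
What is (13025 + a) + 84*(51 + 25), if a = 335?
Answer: 19744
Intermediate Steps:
(13025 + a) + 84*(51 + 25) = (13025 + 335) + 84*(51 + 25) = 13360 + 84*76 = 13360 + 6384 = 19744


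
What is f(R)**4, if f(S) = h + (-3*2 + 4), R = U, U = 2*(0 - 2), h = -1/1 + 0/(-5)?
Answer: 81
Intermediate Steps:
h = -1 (h = -1*1 + 0*(-1/5) = -1 + 0 = -1)
U = -4 (U = 2*(-2) = -4)
R = -4
f(S) = -3 (f(S) = -1 + (-3*2 + 4) = -1 + (-6 + 4) = -1 - 2 = -3)
f(R)**4 = (-3)**4 = 81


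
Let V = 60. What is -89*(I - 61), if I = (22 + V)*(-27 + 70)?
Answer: -308385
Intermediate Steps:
I = 3526 (I = (22 + 60)*(-27 + 70) = 82*43 = 3526)
-89*(I - 61) = -89*(3526 - 61) = -89*3465 = -308385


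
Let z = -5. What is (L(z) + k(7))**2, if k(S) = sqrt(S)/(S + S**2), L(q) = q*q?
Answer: (1400 + sqrt(7))**2/3136 ≈ 627.36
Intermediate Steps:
L(q) = q**2
k(S) = sqrt(S)/(S + S**2)
(L(z) + k(7))**2 = ((-5)**2 + 1/(sqrt(7)*(1 + 7)))**2 = (25 + (sqrt(7)/7)/8)**2 = (25 + (sqrt(7)/7)*(1/8))**2 = (25 + sqrt(7)/56)**2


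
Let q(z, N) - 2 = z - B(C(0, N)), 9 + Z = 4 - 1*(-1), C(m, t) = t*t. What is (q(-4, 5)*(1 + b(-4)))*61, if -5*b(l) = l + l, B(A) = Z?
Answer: 1586/5 ≈ 317.20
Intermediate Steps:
C(m, t) = t²
Z = -4 (Z = -9 + (4 - 1*(-1)) = -9 + (4 + 1) = -9 + 5 = -4)
B(A) = -4
b(l) = -2*l/5 (b(l) = -(l + l)/5 = -2*l/5)
q(z, N) = 6 + z (q(z, N) = 2 + (z - 1*(-4)) = 2 + (z + 4) = 2 + (4 + z) = 6 + z)
(q(-4, 5)*(1 + b(-4)))*61 = ((6 - 4)*(1 - ⅖*(-4)))*61 = (2*(1 + 8/5))*61 = (2*(13/5))*61 = (26/5)*61 = 1586/5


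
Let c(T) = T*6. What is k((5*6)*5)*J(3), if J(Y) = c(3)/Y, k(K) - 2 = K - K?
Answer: 12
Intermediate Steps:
k(K) = 2 (k(K) = 2 + (K - K) = 2 + 0 = 2)
c(T) = 6*T
J(Y) = 18/Y (J(Y) = (6*3)/Y = 18/Y)
k((5*6)*5)*J(3) = 2*(18/3) = 2*(18*(⅓)) = 2*6 = 12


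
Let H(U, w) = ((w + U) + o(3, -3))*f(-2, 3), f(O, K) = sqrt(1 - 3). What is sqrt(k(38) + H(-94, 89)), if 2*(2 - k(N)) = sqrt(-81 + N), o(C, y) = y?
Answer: sqrt(8 - 32*I*sqrt(2) - 2*I*sqrt(43))/2 ≈ 2.8921 - 2.5228*I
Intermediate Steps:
f(O, K) = I*sqrt(2) (f(O, K) = sqrt(-2) = I*sqrt(2))
k(N) = 2 - sqrt(-81 + N)/2
H(U, w) = I*sqrt(2)*(-3 + U + w) (H(U, w) = ((w + U) - 3)*(I*sqrt(2)) = ((U + w) - 3)*(I*sqrt(2)) = (-3 + U + w)*(I*sqrt(2)) = I*sqrt(2)*(-3 + U + w))
sqrt(k(38) + H(-94, 89)) = sqrt((2 - sqrt(-81 + 38)/2) + I*sqrt(2)*(-3 - 94 + 89)) = sqrt((2 - I*sqrt(43)/2) + I*sqrt(2)*(-8)) = sqrt((2 - I*sqrt(43)/2) - 8*I*sqrt(2)) = sqrt(2 - 8*I*sqrt(2) - I*sqrt(43)/2)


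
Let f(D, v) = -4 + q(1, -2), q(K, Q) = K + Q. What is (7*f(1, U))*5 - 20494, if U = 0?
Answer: -20669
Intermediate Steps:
f(D, v) = -5 (f(D, v) = -4 + (1 - 2) = -4 - 1 = -5)
(7*f(1, U))*5 - 20494 = (7*(-5))*5 - 20494 = -35*5 - 20494 = -175 - 20494 = -20669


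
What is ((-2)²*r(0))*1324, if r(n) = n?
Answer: 0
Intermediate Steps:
((-2)²*r(0))*1324 = ((-2)²*0)*1324 = (4*0)*1324 = 0*1324 = 0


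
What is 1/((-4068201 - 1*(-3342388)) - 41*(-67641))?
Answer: 1/2047468 ≈ 4.8841e-7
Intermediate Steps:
1/((-4068201 - 1*(-3342388)) - 41*(-67641)) = 1/((-4068201 + 3342388) + 2773281) = 1/(-725813 + 2773281) = 1/2047468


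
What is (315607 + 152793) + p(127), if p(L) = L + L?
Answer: 468654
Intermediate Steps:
p(L) = 2*L
(315607 + 152793) + p(127) = (315607 + 152793) + 2*127 = 468400 + 254 = 468654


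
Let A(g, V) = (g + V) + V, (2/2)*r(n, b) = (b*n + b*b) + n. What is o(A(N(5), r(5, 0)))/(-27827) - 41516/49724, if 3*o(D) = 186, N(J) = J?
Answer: -289587155/345917437 ≈ -0.83716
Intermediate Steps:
r(n, b) = n + b² + b*n (r(n, b) = (b*n + b*b) + n = (b*n + b²) + n = (b² + b*n) + n = n + b² + b*n)
A(g, V) = g + 2*V (A(g, V) = (V + g) + V = g + 2*V)
o(D) = 62 (o(D) = (⅓)*186 = 62)
o(A(N(5), r(5, 0)))/(-27827) - 41516/49724 = 62/(-27827) - 41516/49724 = 62*(-1/27827) - 41516*1/49724 = -62/27827 - 10379/12431 = -289587155/345917437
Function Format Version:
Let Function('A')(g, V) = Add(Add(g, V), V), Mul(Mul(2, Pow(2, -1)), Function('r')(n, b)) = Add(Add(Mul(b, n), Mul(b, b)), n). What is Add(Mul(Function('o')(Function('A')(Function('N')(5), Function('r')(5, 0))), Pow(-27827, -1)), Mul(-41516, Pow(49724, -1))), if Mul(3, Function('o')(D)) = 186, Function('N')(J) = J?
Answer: Rational(-289587155, 345917437) ≈ -0.83716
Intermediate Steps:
Function('r')(n, b) = Add(n, Pow(b, 2), Mul(b, n)) (Function('r')(n, b) = Add(Add(Mul(b, n), Mul(b, b)), n) = Add(Add(Mul(b, n), Pow(b, 2)), n) = Add(Add(Pow(b, 2), Mul(b, n)), n) = Add(n, Pow(b, 2), Mul(b, n)))
Function('A')(g, V) = Add(g, Mul(2, V)) (Function('A')(g, V) = Add(Add(V, g), V) = Add(g, Mul(2, V)))
Function('o')(D) = 62 (Function('o')(D) = Mul(Rational(1, 3), 186) = 62)
Add(Mul(Function('o')(Function('A')(Function('N')(5), Function('r')(5, 0))), Pow(-27827, -1)), Mul(-41516, Pow(49724, -1))) = Add(Mul(62, Pow(-27827, -1)), Mul(-41516, Pow(49724, -1))) = Add(Mul(62, Rational(-1, 27827)), Mul(-41516, Rational(1, 49724))) = Add(Rational(-62, 27827), Rational(-10379, 12431)) = Rational(-289587155, 345917437)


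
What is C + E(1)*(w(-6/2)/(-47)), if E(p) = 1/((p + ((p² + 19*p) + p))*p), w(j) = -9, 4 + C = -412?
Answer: -430135/1034 ≈ -415.99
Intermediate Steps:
C = -416 (C = -4 - 412 = -416)
E(p) = 1/(p*(p² + 21*p)) (E(p) = 1/((p + (p² + 20*p))*p) = 1/((p² + 21*p)*p) = 1/(p*(p² + 21*p)))
C + E(1)*(w(-6/2)/(-47)) = -416 + (1/(1²*(21 + 1)))*(-9/(-47)) = -416 + (1/22)*(-9*(-1/47)) = -416 + (1*(1/22))*(9/47) = -416 + (1/22)*(9/47) = -416 + 9/1034 = -430135/1034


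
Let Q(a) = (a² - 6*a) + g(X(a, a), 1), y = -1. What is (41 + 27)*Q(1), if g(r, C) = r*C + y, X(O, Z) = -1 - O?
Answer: -544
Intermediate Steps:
g(r, C) = -1 + C*r (g(r, C) = r*C - 1 = C*r - 1 = -1 + C*r)
Q(a) = -2 + a² - 7*a (Q(a) = (a² - 6*a) + (-1 + 1*(-1 - a)) = (a² - 6*a) + (-1 + (-1 - a)) = (a² - 6*a) + (-2 - a) = -2 + a² - 7*a)
(41 + 27)*Q(1) = (41 + 27)*(-2 + 1² - 7*1) = 68*(-2 + 1 - 7) = 68*(-8) = -544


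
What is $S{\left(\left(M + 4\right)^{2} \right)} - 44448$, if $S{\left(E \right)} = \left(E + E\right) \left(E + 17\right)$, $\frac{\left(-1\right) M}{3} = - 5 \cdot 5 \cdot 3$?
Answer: $5501855508$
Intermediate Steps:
$M = 225$ ($M = - 3 \left(- 5 \cdot 5 \cdot 3\right) = - 3 \left(\left(-5\right) 15\right) = \left(-3\right) \left(-75\right) = 225$)
$S{\left(E \right)} = 2 E \left(17 + E\right)$
$S{\left(\left(M + 4\right)^{2} \right)} - 44448 = 2 \left(225 + 4\right)^{2} \left(17 + \left(225 + 4\right)^{2}\right) - 44448 = 2 \cdot 229^{2} \left(17 + 229^{2}\right) - 44448 = 2 \cdot 52441 \left(17 + 52441\right) - 44448 = 2 \cdot 52441 \cdot 52458 - 44448 = 5501899956 - 44448 = 5501855508$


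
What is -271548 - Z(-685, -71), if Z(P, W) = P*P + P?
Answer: -740088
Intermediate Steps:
Z(P, W) = P + P² (Z(P, W) = P² + P = P + P²)
-271548 - Z(-685, -71) = -271548 - (-685)*(1 - 685) = -271548 - (-685)*(-684) = -271548 - 1*468540 = -271548 - 468540 = -740088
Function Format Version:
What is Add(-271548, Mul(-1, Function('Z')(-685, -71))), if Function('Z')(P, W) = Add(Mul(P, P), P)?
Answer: -740088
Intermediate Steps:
Function('Z')(P, W) = Add(P, Pow(P, 2)) (Function('Z')(P, W) = Add(Pow(P, 2), P) = Add(P, Pow(P, 2)))
Add(-271548, Mul(-1, Function('Z')(-685, -71))) = Add(-271548, Mul(-1, Mul(-685, Add(1, -685)))) = Add(-271548, Mul(-1, Mul(-685, -684))) = Add(-271548, Mul(-1, 468540)) = Add(-271548, -468540) = -740088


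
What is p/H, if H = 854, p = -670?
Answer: -335/427 ≈ -0.78454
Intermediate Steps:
p/H = -670/854 = -670*1/854 = -335/427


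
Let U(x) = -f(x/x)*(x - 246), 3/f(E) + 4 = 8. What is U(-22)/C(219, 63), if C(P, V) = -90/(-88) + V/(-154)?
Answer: 2948/9 ≈ 327.56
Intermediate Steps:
C(P, V) = 45/44 - V/154 (C(P, V) = -90*(-1/88) + V*(-1/154) = 45/44 - V/154)
f(E) = ¾ (f(E) = 3/(-4 + 8) = 3/4 = 3*(¼) = ¾)
U(x) = 369/2 - 3*x/4 (U(x) = -3*(x - 246)/4 = -3*(-246 + x)/4 = -(-369/2 + 3*x/4) = 369/2 - 3*x/4)
U(-22)/C(219, 63) = (369/2 - ¾*(-22))/(45/44 - 1/154*63) = (369/2 + 33/2)/(45/44 - 9/22) = 201/(27/44) = 201*(44/27) = 2948/9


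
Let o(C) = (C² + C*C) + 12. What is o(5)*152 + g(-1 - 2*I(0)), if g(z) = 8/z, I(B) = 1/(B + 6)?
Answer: 9418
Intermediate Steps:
I(B) = 1/(6 + B)
o(C) = 12 + 2*C² (o(C) = (C² + C²) + 12 = 2*C² + 12 = 12 + 2*C²)
o(5)*152 + g(-1 - 2*I(0)) = (12 + 2*5²)*152 + 8/(-1 - 2/(6 + 0)) = (12 + 2*25)*152 + 8/(-1 - 2/6) = (12 + 50)*152 + 8/(-1 - 2*⅙) = 62*152 + 8/(-1 - ⅓) = 9424 + 8/(-4/3) = 9424 + 8*(-¾) = 9424 - 6 = 9418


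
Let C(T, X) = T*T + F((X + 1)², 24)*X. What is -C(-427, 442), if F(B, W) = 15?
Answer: -188959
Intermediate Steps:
C(T, X) = T² + 15*X (C(T, X) = T*T + 15*X = T² + 15*X)
-C(-427, 442) = -((-427)² + 15*442) = -(182329 + 6630) = -1*188959 = -188959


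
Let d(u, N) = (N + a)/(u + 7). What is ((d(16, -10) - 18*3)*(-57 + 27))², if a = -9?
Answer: 1431108900/529 ≈ 2.7053e+6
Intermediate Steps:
d(u, N) = (-9 + N)/(7 + u) (d(u, N) = (N - 9)/(u + 7) = (-9 + N)/(7 + u))
((d(16, -10) - 18*3)*(-57 + 27))² = (((-9 - 10)/(7 + 16) - 18*3)*(-57 + 27))² = ((-19/23 - 54)*(-30))² = (-1261/23*(-30))² = (37830/23)² = 1431108900/529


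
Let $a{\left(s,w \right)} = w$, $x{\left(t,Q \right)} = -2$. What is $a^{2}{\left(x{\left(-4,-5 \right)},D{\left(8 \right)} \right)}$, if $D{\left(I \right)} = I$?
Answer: $64$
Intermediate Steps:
$a^{2}{\left(x{\left(-4,-5 \right)},D{\left(8 \right)} \right)} = 8^{2} = 64$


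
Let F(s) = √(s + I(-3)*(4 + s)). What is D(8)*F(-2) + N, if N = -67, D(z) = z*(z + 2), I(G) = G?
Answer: -67 + 160*I*√2 ≈ -67.0 + 226.27*I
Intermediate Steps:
D(z) = z*(2 + z)
F(s) = √(-12 - 2*s) (F(s) = √(s - 3*(4 + s)) = √(s + (-12 - 3*s)) = √(-12 - 2*s))
D(8)*F(-2) + N = (8*(2 + 8))*√(-12 - 2*(-2)) - 67 = (8*10)*√(-12 + 4) - 67 = 80*√(-8) - 67 = 80*(2*I*√2) - 67 = 160*I*√2 - 67 = -67 + 160*I*√2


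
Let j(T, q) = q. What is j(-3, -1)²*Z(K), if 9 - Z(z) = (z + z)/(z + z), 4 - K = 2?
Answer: 8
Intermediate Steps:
K = 2 (K = 4 - 1*2 = 4 - 2 = 2)
Z(z) = 8 (Z(z) = 9 - (z + z)/(z + z) = 9 - 2*z/(2*z) = 9 - 2*z*1/(2*z) = 9 - 1*1 = 9 - 1 = 8)
j(-3, -1)²*Z(K) = (-1)²*8 = 1*8 = 8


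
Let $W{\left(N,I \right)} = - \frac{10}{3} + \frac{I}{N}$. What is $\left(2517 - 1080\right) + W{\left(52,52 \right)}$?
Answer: $\frac{4304}{3} \approx 1434.7$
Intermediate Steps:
$W{\left(N,I \right)} = - \frac{10}{3} + \frac{I}{N}$ ($W{\left(N,I \right)} = \left(-10\right) \frac{1}{3} + \frac{I}{N} = - \frac{10}{3} + \frac{I}{N}$)
$\left(2517 - 1080\right) + W{\left(52,52 \right)} = \left(2517 - 1080\right) - \left(\frac{10}{3} - \frac{52}{52}\right) = 1437 + \left(- \frac{10}{3} + 52 \cdot \frac{1}{52}\right) = 1437 + \left(- \frac{10}{3} + 1\right) = 1437 - \frac{7}{3} = \frac{4304}{3}$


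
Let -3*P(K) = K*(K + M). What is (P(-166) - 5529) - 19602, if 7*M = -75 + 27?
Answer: -728611/21 ≈ -34696.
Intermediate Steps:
M = -48/7 (M = (-75 + 27)/7 = (1/7)*(-48) = -48/7 ≈ -6.8571)
P(K) = -K*(-48/7 + K)/3 (P(K) = -K*(K - 48/7)/3 = -K*(-48/7 + K)/3)
(P(-166) - 5529) - 19602 = ((1/21)*(-166)*(48 - 7*(-166)) - 5529) - 19602 = ((1/21)*(-166)*(48 + 1162) - 5529) - 19602 = ((1/21)*(-166)*1210 - 5529) - 19602 = (-200860/21 - 5529) - 19602 = -316969/21 - 19602 = -728611/21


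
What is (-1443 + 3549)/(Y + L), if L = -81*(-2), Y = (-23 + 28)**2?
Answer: 2106/187 ≈ 11.262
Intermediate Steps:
Y = 25 (Y = 5**2 = 25)
L = 162
(-1443 + 3549)/(Y + L) = (-1443 + 3549)/(25 + 162) = 2106/187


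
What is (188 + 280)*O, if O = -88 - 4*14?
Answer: -67392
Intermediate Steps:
O = -144 (O = -88 - 1*56 = -88 - 56 = -144)
(188 + 280)*O = (188 + 280)*(-144) = 468*(-144) = -67392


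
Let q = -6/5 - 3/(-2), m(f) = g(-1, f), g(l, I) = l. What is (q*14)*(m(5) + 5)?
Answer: 84/5 ≈ 16.800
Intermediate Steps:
m(f) = -1
q = 3/10 (q = -6*⅕ - 3*(-½) = -6/5 + 3/2 = 3/10 ≈ 0.30000)
(q*14)*(m(5) + 5) = ((3/10)*14)*(-1 + 5) = (21/5)*4 = 84/5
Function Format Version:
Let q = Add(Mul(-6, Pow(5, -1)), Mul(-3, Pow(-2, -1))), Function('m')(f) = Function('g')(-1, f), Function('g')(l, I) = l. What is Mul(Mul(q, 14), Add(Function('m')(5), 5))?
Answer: Rational(84, 5) ≈ 16.800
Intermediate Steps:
Function('m')(f) = -1
q = Rational(3, 10) (q = Add(Mul(-6, Rational(1, 5)), Mul(-3, Rational(-1, 2))) = Add(Rational(-6, 5), Rational(3, 2)) = Rational(3, 10) ≈ 0.30000)
Mul(Mul(q, 14), Add(Function('m')(5), 5)) = Mul(Mul(Rational(3, 10), 14), Add(-1, 5)) = Mul(Rational(21, 5), 4) = Rational(84, 5)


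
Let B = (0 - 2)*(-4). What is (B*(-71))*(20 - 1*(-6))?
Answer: -14768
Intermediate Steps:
B = 8 (B = -2*(-4) = 8)
(B*(-71))*(20 - 1*(-6)) = (8*(-71))*(20 - 1*(-6)) = -568*(20 + 6) = -568*26 = -14768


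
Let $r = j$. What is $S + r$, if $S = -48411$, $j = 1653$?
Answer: $-46758$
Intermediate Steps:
$r = 1653$
$S + r = -48411 + 1653 = -46758$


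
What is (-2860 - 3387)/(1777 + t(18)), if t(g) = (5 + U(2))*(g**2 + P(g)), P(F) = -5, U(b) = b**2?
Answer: -6247/4648 ≈ -1.3440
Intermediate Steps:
t(g) = -45 + 9*g**2 (t(g) = (5 + 2**2)*(g**2 - 5) = (5 + 4)*(-5 + g**2) = 9*(-5 + g**2) = -45 + 9*g**2)
(-2860 - 3387)/(1777 + t(18)) = (-2860 - 3387)/(1777 + (-45 + 9*18**2)) = -6247/(1777 + (-45 + 9*324)) = -6247/(1777 + (-45 + 2916)) = -6247/(1777 + 2871) = -6247/4648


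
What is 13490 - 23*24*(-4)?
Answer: 15698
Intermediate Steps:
13490 - 23*24*(-4) = 13490 - 552*(-4) = 13490 - 1*(-2208) = 13490 + 2208 = 15698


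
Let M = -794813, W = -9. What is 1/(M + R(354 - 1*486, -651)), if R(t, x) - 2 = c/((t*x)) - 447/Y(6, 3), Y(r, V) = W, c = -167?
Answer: -85932/68295431063 ≈ -1.2582e-6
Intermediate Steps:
Y(r, V) = -9
R(t, x) = 155/3 - 167/(t*x) (R(t, x) = 2 + (-167*1/(t*x) - 447/(-9)) = 2 + (-167/(t*x) - 447*(-⅑)) = 2 + (-167/(t*x) + 149/3) = 2 + (149/3 - 167/(t*x)) = 155/3 - 167/(t*x))
1/(M + R(354 - 1*486, -651)) = 1/(-794813 + (155/3 - 167/((354 - 1*486)*(-651)))) = 1/(-794813 + (155/3 - 167*(-1/651)/(354 - 486))) = 1/(-794813 + (155/3 - 167*(-1/651)/(-132))) = 1/(-794813 + (155/3 - 167*(-1/132)*(-1/651))) = 1/(-794813 + (155/3 - 167/85932)) = 1/(-794813 + 4439653/85932) = 1/(-68295431063/85932) = -85932/68295431063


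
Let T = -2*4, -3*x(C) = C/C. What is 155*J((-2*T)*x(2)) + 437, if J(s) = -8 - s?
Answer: 71/3 ≈ 23.667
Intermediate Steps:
x(C) = -1/3 (x(C) = -C/(3*C) = -1/3*1 = -1/3)
T = -8
155*J((-2*T)*x(2)) + 437 = 155*(-8 - (-2*(-8))*(-1)/3) + 437 = 155*(-8 - 16*(-1)/3) + 437 = 155*(-8 - 1*(-16/3)) + 437 = 155*(-8 + 16/3) + 437 = 155*(-8/3) + 437 = -1240/3 + 437 = 71/3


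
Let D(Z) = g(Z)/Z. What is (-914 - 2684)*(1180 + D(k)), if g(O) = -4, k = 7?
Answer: -4243584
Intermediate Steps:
D(Z) = -4/Z
(-914 - 2684)*(1180 + D(k)) = (-914 - 2684)*(1180 - 4/7) = -3598*(1180 - 4*⅐) = -3598*(1180 - 4/7) = -3598*8256/7 = -4243584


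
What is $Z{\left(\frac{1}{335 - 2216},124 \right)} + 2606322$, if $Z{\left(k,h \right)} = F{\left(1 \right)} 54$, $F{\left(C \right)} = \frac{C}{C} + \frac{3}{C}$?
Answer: $2606538$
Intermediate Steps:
$F{\left(C \right)} = 1 + \frac{3}{C}$
$Z{\left(k,h \right)} = 216$ ($Z{\left(k,h \right)} = \frac{3 + 1}{1} \cdot 54 = 1 \cdot 4 \cdot 54 = 4 \cdot 54 = 216$)
$Z{\left(\frac{1}{335 - 2216},124 \right)} + 2606322 = 216 + 2606322 = 2606538$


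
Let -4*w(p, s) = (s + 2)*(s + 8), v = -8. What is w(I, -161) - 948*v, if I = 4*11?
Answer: 6009/4 ≈ 1502.3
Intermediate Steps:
I = 44
w(p, s) = -(2 + s)*(8 + s)/4 (w(p, s) = -(s + 2)*(s + 8)/4 = -(2 + s)*(8 + s)/4)
w(I, -161) - 948*v = (-4 - 5/2*(-161) - 1/4*(-161)**2) - 948*(-8) = (-4 + 805/2 - 1/4*25921) - 1*(-7584) = (-4 + 805/2 - 25921/4) + 7584 = -24327/4 + 7584 = 6009/4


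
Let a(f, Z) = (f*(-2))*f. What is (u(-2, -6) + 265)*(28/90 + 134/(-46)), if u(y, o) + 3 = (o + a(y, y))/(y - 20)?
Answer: -864453/1265 ≈ -683.36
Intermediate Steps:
a(f, Z) = -2*f² (a(f, Z) = (-2*f)*f = -2*f²)
u(y, o) = -3 + (o - 2*y²)/(-20 + y) (u(y, o) = -3 + (o - 2*y²)/(y - 20) = -3 + (o - 2*y²)/(-20 + y))
(u(-2, -6) + 265)*(28/90 + 134/(-46)) = ((60 - 6 - 3*(-2) - 2*(-2)²)/(-20 - 2) + 265)*(28/90 + 134/(-46)) = ((60 - 6 + 6 - 2*4)/(-22) + 265)*(28*(1/90) + 134*(-1/46)) = (-(60 - 6 + 6 - 8)/22 + 265)*(14/45 - 67/23) = (-1/22*52 + 265)*(-2693/1035) = (-26/11 + 265)*(-2693/1035) = (2889/11)*(-2693/1035) = -864453/1265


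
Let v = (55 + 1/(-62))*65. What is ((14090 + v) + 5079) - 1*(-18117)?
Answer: 2533317/62 ≈ 40860.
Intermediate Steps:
v = 221585/62 (v = (55 - 1/62)*65 = (3409/62)*65 = 221585/62 ≈ 3574.0)
((14090 + v) + 5079) - 1*(-18117) = ((14090 + 221585/62) + 5079) - 1*(-18117) = (1095165/62 + 5079) + 18117 = 1410063/62 + 18117 = 2533317/62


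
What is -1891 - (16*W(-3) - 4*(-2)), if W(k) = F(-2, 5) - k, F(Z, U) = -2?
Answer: -1915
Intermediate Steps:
W(k) = -2 - k
-1891 - (16*W(-3) - 4*(-2)) = -1891 - (16*(-2 - 1*(-3)) - 4*(-2)) = -1891 - (16*(-2 + 3) + 8) = -1891 - (16*1 + 8) = -1891 - (16 + 8) = -1891 - 1*24 = -1891 - 24 = -1915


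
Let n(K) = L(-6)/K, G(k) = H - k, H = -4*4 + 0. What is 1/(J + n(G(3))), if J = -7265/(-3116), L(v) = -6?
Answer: 3116/8249 ≈ 0.37774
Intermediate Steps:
H = -16 (H = -16 + 0 = -16)
G(k) = -16 - k
n(K) = -6/K
J = 7265/3116 (J = -7265*(-1/3116) = 7265/3116 ≈ 2.3315)
1/(J + n(G(3))) = 1/(7265/3116 - 6/(-16 - 1*3)) = 1/(7265/3116 - 6/(-16 - 3)) = 1/(7265/3116 - 6/(-19)) = 1/(7265/3116 - 6*(-1/19)) = 1/(7265/3116 + 6/19) = 1/(8249/3116) = 3116/8249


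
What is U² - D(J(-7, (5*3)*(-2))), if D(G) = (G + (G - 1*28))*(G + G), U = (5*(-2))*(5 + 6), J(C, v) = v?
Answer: 6820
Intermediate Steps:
U = -110 (U = -10*11 = -110)
D(G) = 2*G*(-28 + 2*G) (D(G) = (G + (G - 28))*(2*G) = (G + (-28 + G))*(2*G) = (-28 + 2*G)*(2*G) = 2*G*(-28 + 2*G))
U² - D(J(-7, (5*3)*(-2))) = (-110)² - 4*(5*3)*(-2)*(-14 + (5*3)*(-2)) = 12100 - 4*15*(-2)*(-14 + 15*(-2)) = 12100 - 4*(-30)*(-14 - 30) = 12100 - 4*(-30)*(-44) = 12100 - 1*5280 = 12100 - 5280 = 6820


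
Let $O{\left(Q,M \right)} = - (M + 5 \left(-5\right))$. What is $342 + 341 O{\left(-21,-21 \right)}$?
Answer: $16028$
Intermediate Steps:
$O{\left(Q,M \right)} = 25 - M$ ($O{\left(Q,M \right)} = - (M - 25) = - (-25 + M) = 25 - M$)
$342 + 341 O{\left(-21,-21 \right)} = 342 + 341 \left(25 - -21\right) = 342 + 341 \left(25 + 21\right) = 342 + 341 \cdot 46 = 342 + 15686 = 16028$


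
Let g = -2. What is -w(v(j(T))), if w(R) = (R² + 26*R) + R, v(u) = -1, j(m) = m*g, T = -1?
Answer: 26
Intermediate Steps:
j(m) = -2*m (j(m) = m*(-2) = -2*m)
w(R) = R² + 27*R
-w(v(j(T))) = -(-1)*(27 - 1) = -(-1)*26 = -1*(-26) = 26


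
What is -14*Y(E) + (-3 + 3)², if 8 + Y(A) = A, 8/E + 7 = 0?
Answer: 128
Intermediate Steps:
E = -8/7 (E = 8/(-7 + 0) = 8/(-7) = 8*(-⅐) = -8/7 ≈ -1.1429)
Y(A) = -8 + A
-14*Y(E) + (-3 + 3)² = -14*(-8 - 8/7) + (-3 + 3)² = -14*(-64/7) + 0² = 128 + 0 = 128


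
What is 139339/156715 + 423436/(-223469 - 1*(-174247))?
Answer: -29750114241/3856912865 ≈ -7.7135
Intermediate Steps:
139339/156715 + 423436/(-223469 - 1*(-174247)) = 139339*(1/156715) + 423436/(-223469 + 174247) = 139339/156715 + 423436/(-49222) = 139339/156715 + 423436*(-1/49222) = 139339/156715 - 211718/24611 = -29750114241/3856912865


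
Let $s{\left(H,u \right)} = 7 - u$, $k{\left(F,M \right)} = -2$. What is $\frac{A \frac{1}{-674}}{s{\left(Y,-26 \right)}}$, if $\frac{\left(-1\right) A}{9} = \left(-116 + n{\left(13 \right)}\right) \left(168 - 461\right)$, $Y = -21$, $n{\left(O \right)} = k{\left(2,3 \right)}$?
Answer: $\frac{51861}{3707} \approx 13.99$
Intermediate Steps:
$n{\left(O \right)} = -2$
$A = -311166$ ($A = - 9 \left(-116 - 2\right) \left(168 - 461\right) = - 9 \left(\left(-118\right) \left(-293\right)\right) = \left(-9\right) 34574 = -311166$)
$\frac{A \frac{1}{-674}}{s{\left(Y,-26 \right)}} = \frac{\left(-311166\right) \frac{1}{-674}}{7 - -26} = \frac{\left(-311166\right) \left(- \frac{1}{674}\right)}{7 + 26} = \frac{155583}{337 \cdot 33} = \frac{155583}{337} \cdot \frac{1}{33} = \frac{51861}{3707}$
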